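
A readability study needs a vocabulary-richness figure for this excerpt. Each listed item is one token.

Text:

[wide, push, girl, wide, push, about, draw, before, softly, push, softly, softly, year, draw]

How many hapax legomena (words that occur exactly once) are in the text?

Frequencies: push:3, softly:3, wide:2, draw:2, girl:1, about:1, before:1, year:1
Hapax (freq=1): about, before, girl, year

4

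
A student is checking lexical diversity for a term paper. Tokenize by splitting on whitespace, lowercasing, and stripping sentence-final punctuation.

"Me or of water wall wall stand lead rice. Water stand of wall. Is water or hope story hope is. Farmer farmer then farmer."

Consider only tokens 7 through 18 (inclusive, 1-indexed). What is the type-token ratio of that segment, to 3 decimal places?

Segment tokens 7–18: stand, lead, rice, water, stand, of, wall, is, water, or, hope, story
Segment N = 12, segment V = 10.
TTR = 10 / 12 = 0.833

0.833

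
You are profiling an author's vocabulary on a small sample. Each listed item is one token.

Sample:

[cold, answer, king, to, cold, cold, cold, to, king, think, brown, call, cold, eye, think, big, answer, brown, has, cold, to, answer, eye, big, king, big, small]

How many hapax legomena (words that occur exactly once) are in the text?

3

Frequencies: cold:6, answer:3, king:3, to:3, big:3, think:2, brown:2, eye:2, call:1, has:1, small:1
Hapax (freq=1): call, has, small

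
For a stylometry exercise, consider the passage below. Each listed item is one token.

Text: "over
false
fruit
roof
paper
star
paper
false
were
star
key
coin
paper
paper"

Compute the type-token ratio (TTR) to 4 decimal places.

0.6429

N = 14 tokens, V = 9 types.
TTR = V / N = 9 / 14 = 0.6429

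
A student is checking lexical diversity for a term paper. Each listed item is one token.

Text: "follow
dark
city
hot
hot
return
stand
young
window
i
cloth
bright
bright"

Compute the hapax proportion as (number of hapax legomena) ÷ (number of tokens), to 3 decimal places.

Frequencies: hot:2, bright:2, follow:1, dark:1, city:1, return:1, stand:1, young:1, window:1, i:1, cloth:1
Hapax count = 9; token count = 13.
Ratio = 9 / 13 = 0.692

0.692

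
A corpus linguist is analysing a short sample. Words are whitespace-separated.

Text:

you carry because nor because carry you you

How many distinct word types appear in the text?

Distinct types: {because, carry, nor, you}
V = 4

4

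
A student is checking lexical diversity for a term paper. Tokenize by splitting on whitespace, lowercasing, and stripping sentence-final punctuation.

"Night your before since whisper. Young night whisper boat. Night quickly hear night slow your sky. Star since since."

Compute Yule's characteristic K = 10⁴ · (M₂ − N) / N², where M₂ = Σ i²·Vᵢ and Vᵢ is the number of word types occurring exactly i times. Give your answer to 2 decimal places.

Frequencies: night:4, since:3, your:2, whisper:2, before:1, young:1, boat:1, quickly:1, hear:1, slow:1, sky:1, star:1
N = 19. Frequency spectrum: V_1=8, V_2=2, V_3=1, V_4=1
M₂ = 1²·8 + 2²·2 + 3²·1 + 4²·1 = 41
K = 10000 × (41 − 19) / 19² = 609.42

609.42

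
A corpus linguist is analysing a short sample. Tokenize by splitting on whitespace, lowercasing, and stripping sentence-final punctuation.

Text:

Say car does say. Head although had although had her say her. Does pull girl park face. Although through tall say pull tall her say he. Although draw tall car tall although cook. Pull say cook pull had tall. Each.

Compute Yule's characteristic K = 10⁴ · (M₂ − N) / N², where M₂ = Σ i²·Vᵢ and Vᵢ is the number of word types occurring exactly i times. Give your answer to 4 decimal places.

625.0000

Frequencies: say:6, although:5, tall:5, pull:4, had:3, her:3, car:2, does:2, cook:2, head:1, girl:1, park:1, face:1, through:1, he:1, draw:1, each:1
N = 40. Frequency spectrum: V_1=8, V_2=3, V_3=2, V_4=1, V_5=2, V_6=1
M₂ = 1²·8 + 2²·3 + 3²·2 + 4²·1 + 5²·2 + 6²·1 = 140
K = 10000 × (140 − 40) / 40² = 625.0000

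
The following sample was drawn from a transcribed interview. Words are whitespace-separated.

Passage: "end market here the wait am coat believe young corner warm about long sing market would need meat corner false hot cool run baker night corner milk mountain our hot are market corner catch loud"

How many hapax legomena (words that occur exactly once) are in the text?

26

Frequencies: corner:4, market:3, hot:2, end:1, here:1, the:1, wait:1, am:1, coat:1, believe:1, young:1, warm:1, about:1, long:1, sing:1, would:1, need:1, meat:1, false:1, cool:1, … (9 more, each freq 1)
Hapax (freq=1): about, am, are, baker, believe, catch, coat, cool, end, false, here, long, loud, meat, milk, mountain, need, night, our, run, sing, the, wait, warm, would, young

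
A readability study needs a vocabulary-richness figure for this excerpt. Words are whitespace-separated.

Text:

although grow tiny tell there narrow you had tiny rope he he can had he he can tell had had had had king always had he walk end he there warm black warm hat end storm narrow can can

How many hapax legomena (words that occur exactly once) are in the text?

10

Frequencies: had:7, he:6, can:4, tiny:2, tell:2, there:2, narrow:2, end:2, warm:2, although:1, grow:1, you:1, rope:1, king:1, always:1, walk:1, black:1, hat:1, storm:1
Hapax (freq=1): although, always, black, grow, hat, king, rope, storm, walk, you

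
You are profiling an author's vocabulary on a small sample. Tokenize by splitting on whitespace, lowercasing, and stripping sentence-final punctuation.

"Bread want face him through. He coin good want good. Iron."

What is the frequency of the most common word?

Frequencies: want:2, good:2, bread:1, face:1, him:1, through:1, he:1, coin:1, iron:1
Most common: 'want' with frequency 2.

2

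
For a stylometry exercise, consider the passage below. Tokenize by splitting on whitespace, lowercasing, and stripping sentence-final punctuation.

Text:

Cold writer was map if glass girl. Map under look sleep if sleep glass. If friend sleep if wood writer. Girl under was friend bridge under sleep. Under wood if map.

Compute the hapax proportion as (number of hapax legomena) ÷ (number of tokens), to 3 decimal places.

Frequencies: if:5, under:4, sleep:4, map:3, writer:2, was:2, glass:2, girl:2, friend:2, wood:2, cold:1, look:1, bridge:1
Hapax count = 3; token count = 31.
Ratio = 3 / 31 = 0.097

0.097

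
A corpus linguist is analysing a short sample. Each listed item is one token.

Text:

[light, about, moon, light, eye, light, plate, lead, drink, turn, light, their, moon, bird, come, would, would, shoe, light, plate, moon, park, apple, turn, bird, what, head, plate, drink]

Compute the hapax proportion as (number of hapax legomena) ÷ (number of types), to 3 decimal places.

0.588

Frequencies: light:5, moon:3, plate:3, drink:2, turn:2, bird:2, would:2, about:1, eye:1, lead:1, their:1, come:1, shoe:1, park:1, apple:1, what:1, head:1
Hapax count = 10; type count = 17.
Ratio = 10 / 17 = 0.588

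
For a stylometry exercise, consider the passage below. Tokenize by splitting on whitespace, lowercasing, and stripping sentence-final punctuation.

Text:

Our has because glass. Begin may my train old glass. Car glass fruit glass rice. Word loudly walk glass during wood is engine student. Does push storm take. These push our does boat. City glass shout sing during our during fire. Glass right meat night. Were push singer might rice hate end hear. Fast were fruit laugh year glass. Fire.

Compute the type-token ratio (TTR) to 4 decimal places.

0.7000

N = 60 tokens, V = 42 types.
TTR = V / N = 42 / 60 = 0.7000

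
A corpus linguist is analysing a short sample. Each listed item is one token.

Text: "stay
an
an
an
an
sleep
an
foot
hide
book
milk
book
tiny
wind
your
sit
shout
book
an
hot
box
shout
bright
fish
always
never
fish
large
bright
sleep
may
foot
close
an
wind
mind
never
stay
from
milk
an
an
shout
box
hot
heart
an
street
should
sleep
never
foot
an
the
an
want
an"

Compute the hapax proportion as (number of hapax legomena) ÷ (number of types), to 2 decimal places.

0.54

Frequencies: an:13, sleep:3, foot:3, book:3, shout:3, never:3, stay:2, milk:2, wind:2, hot:2, box:2, bright:2, fish:2, hide:1, tiny:1, your:1, sit:1, always:1, large:1, may:1, … (8 more, each freq 1)
Hapax count = 15; type count = 28.
Ratio = 15 / 28 = 0.54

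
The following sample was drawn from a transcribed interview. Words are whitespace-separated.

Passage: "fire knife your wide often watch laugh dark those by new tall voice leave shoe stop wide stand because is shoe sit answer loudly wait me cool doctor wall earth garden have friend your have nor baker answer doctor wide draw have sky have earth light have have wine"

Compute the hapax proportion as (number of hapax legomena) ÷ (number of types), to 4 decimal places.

Frequencies: have:6, wide:3, your:2, shoe:2, answer:2, doctor:2, earth:2, fire:1, knife:1, often:1, watch:1, laugh:1, dark:1, those:1, by:1, new:1, tall:1, voice:1, leave:1, stop:1, … (17 more, each freq 1)
Hapax count = 30; type count = 37.
Ratio = 30 / 37 = 0.8108

0.8108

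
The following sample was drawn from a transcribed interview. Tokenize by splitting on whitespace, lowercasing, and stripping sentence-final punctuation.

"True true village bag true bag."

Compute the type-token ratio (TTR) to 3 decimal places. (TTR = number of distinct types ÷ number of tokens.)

0.500

N = 6 tokens, V = 3 types.
TTR = V / N = 3 / 6 = 0.500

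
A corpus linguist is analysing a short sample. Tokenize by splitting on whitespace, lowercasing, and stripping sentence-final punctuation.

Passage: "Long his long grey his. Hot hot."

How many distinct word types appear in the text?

Distinct types: {grey, his, hot, long}
V = 4

4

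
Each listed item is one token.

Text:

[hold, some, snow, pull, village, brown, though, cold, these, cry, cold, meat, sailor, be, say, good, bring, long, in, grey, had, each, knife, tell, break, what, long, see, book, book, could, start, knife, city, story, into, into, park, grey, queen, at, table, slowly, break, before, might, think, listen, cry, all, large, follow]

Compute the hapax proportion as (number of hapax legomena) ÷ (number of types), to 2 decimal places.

0.82

Frequencies: cold:2, cry:2, long:2, grey:2, knife:2, break:2, book:2, into:2, hold:1, some:1, snow:1, pull:1, village:1, brown:1, though:1, these:1, meat:1, sailor:1, be:1, say:1, … (24 more, each freq 1)
Hapax count = 36; type count = 44.
Ratio = 36 / 44 = 0.82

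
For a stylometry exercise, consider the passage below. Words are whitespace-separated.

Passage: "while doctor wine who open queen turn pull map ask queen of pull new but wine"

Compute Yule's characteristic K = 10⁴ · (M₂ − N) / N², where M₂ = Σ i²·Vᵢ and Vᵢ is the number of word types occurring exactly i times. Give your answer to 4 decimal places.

Frequencies: wine:2, queen:2, pull:2, while:1, doctor:1, who:1, open:1, turn:1, map:1, ask:1, of:1, new:1, but:1
N = 16. Frequency spectrum: V_1=10, V_2=3
M₂ = 1²·10 + 2²·3 = 22
K = 10000 × (22 − 16) / 16² = 234.3750

234.3750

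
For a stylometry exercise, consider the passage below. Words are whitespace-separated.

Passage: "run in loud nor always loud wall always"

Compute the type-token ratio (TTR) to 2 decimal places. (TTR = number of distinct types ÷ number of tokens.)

0.75

N = 8 tokens, V = 6 types.
TTR = V / N = 6 / 8 = 0.75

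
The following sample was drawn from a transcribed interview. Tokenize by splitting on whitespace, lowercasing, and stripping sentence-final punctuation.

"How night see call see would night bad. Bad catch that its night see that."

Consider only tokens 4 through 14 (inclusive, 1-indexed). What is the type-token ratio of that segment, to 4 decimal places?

0.7273

Segment tokens 4–14: call, see, would, night, bad, bad, catch, that, its, night, see
Segment N = 11, segment V = 8.
TTR = 8 / 11 = 0.7273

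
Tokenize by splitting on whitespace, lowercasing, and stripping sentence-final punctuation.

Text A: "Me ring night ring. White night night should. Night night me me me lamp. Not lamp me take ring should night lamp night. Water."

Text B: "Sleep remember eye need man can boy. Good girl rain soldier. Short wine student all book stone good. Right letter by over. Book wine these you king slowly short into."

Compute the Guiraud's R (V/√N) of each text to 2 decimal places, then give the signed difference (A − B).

A: V=9, N=24, R=1.84
B: V=26, N=30, R=4.75
Difference = 1.84 − 4.75 = -2.91

-2.91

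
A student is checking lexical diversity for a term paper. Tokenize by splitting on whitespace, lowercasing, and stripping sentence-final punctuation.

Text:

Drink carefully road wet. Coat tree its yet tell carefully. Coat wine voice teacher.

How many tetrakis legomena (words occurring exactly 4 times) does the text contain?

Frequencies: carefully:2, coat:2, drink:1, road:1, wet:1, tree:1, its:1, yet:1, tell:1, wine:1, voice:1, teacher:1
Words with frequency 4: (none)

0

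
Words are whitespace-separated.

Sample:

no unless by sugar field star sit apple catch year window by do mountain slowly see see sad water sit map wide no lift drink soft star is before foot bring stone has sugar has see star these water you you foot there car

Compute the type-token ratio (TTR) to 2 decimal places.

N = 44 tokens, V = 32 types.
TTR = V / N = 32 / 44 = 0.73

0.73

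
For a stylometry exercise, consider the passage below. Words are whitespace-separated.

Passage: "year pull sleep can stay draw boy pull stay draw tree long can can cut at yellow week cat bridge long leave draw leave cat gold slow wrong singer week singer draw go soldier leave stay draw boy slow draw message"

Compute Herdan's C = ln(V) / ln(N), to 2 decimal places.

N = 41, V = 23.
ln(V) = 3.135494, ln(N) = 3.713572
C = 3.135494 / 3.713572 = 0.84

0.84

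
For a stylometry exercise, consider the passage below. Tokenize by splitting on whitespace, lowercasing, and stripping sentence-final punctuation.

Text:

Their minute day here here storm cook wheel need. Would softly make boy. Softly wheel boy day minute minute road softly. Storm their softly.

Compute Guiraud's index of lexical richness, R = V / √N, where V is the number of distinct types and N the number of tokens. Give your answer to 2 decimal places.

N = 24, V = 13.
√N = 4.898979
R = 13 / 4.898979 = 2.65

2.65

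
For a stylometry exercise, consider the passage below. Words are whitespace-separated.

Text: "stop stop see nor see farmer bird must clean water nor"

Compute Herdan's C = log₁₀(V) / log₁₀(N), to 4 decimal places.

N = 11, V = 8.
log₁₀(V) = 0.903090, log₁₀(N) = 1.041393
C = 0.903090 / 1.041393 = 0.8672

0.8672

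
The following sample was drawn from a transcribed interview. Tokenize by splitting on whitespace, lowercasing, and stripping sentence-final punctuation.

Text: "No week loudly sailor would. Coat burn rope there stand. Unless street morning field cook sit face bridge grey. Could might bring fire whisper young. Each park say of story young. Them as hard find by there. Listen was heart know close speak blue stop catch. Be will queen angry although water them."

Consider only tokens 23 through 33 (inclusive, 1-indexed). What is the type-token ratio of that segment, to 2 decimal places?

Segment tokens 23–33: fire, whisper, young, each, park, say, of, story, young, them, as
Segment N = 11, segment V = 10.
TTR = 10 / 11 = 0.91

0.91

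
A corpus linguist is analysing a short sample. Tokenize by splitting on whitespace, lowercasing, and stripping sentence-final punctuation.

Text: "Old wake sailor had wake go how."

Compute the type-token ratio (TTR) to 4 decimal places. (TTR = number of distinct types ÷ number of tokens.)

0.8571

N = 7 tokens, V = 6 types.
TTR = V / N = 6 / 7 = 0.8571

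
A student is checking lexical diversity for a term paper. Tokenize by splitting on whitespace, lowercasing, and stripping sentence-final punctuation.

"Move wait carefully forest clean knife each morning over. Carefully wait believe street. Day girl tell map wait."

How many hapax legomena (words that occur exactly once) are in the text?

13

Frequencies: wait:3, carefully:2, move:1, forest:1, clean:1, knife:1, each:1, morning:1, over:1, believe:1, street:1, day:1, girl:1, tell:1, map:1
Hapax (freq=1): believe, clean, day, each, forest, girl, knife, map, morning, move, over, street, tell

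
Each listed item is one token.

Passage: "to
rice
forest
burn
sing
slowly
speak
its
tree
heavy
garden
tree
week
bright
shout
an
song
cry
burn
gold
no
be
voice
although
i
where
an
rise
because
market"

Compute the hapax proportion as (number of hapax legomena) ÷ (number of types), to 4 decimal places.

0.8889

Frequencies: burn:2, tree:2, an:2, to:1, rice:1, forest:1, sing:1, slowly:1, speak:1, its:1, heavy:1, garden:1, week:1, bright:1, shout:1, song:1, cry:1, gold:1, no:1, be:1, … (7 more, each freq 1)
Hapax count = 24; type count = 27.
Ratio = 24 / 27 = 0.8889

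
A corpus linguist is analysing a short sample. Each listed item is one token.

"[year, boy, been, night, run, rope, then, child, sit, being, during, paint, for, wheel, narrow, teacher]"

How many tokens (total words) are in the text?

Tokens: year, boy, been, night, run, rope, then, child, sit, being, during, paint, for, wheel, narrow, teacher
N = 16

16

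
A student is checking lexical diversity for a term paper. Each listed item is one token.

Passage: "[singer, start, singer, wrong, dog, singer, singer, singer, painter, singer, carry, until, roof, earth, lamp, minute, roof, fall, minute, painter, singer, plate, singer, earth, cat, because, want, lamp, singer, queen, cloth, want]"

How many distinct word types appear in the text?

18

Distinct types: {because, carry, cat, cloth, dog, earth, fall, lamp, minute, painter, plate, queen, roof, singer, start, until, want, wrong}
V = 18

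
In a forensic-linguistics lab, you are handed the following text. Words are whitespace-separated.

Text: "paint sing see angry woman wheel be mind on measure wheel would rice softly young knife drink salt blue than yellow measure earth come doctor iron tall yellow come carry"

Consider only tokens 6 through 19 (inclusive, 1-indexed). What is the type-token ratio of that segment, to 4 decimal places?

Segment tokens 6–19: wheel, be, mind, on, measure, wheel, would, rice, softly, young, knife, drink, salt, blue
Segment N = 14, segment V = 13.
TTR = 13 / 14 = 0.9286

0.9286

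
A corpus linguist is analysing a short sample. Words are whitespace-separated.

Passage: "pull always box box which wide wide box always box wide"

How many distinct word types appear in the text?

Distinct types: {always, box, pull, which, wide}
V = 5

5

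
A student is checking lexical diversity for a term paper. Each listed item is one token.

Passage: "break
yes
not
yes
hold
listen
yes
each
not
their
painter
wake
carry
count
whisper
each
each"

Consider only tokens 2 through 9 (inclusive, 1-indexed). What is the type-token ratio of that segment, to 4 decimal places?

Segment tokens 2–9: yes, not, yes, hold, listen, yes, each, not
Segment N = 8, segment V = 5.
TTR = 5 / 8 = 0.6250

0.6250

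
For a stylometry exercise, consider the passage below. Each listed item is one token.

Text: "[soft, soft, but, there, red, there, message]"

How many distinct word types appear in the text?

5

Distinct types: {but, message, red, soft, there}
V = 5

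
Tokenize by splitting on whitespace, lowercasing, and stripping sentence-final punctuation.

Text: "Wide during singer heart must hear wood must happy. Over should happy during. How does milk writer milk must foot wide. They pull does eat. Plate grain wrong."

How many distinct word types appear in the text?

21

Distinct types: {does, during, eat, foot, grain, happy, hear, heart, how, milk, must, over, plate, pull, should, singer, they, wide, wood, writer, wrong}
V = 21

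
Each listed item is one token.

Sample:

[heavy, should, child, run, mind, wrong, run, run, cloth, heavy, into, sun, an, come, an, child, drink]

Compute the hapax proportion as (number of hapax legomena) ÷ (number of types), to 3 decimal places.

0.667

Frequencies: run:3, heavy:2, child:2, an:2, should:1, mind:1, wrong:1, cloth:1, into:1, sun:1, come:1, drink:1
Hapax count = 8; type count = 12.
Ratio = 8 / 12 = 0.667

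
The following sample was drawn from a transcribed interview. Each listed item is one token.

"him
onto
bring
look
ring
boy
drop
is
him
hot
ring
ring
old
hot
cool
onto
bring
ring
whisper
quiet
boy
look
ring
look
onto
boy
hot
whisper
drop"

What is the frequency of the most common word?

5

Frequencies: ring:5, onto:3, look:3, boy:3, hot:3, him:2, bring:2, drop:2, whisper:2, is:1, old:1, cool:1, quiet:1
Most common: 'ring' with frequency 5.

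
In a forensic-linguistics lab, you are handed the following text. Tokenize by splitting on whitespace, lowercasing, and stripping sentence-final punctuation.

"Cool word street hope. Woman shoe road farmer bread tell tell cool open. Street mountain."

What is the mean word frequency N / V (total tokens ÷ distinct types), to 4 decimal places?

1.2500

N = 15 tokens, V = 12 types.
Mean frequency = N / V = 15 / 12 = 1.2500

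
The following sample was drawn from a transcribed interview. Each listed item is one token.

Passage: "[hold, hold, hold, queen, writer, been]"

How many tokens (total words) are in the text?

6

Tokens: hold, hold, hold, queen, writer, been
N = 6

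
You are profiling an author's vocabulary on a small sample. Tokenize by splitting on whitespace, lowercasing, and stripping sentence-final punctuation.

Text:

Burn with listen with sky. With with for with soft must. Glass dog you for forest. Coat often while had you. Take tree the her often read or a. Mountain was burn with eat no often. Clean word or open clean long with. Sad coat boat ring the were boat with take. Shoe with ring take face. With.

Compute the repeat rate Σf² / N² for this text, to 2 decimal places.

Frequencies: with:10, often:3, take:3, burn:2, for:2, you:2, coat:2, the:2, or:2, clean:2, boat:2, ring:2, listen:1, sky:1, soft:1, must:1, glass:1, dog:1, forest:1, while:1, … (16 more, each freq 1)
Σf² = 178; N² = 3364
Repeat rate = 178 / 3364 = 0.05

0.05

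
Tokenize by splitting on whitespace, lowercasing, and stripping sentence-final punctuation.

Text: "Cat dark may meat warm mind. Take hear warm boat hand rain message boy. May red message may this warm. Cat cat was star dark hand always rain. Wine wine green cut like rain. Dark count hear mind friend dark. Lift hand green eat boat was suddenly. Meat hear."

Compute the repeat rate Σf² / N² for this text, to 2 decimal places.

Frequencies: dark:4, cat:3, may:3, warm:3, hear:3, hand:3, rain:3, meat:2, mind:2, boat:2, message:2, was:2, wine:2, green:2, take:1, boy:1, red:1, this:1, star:1, always:1, … (7 more, each freq 1)
Σf² = 111; N² = 2401
Repeat rate = 111 / 2401 = 0.05

0.05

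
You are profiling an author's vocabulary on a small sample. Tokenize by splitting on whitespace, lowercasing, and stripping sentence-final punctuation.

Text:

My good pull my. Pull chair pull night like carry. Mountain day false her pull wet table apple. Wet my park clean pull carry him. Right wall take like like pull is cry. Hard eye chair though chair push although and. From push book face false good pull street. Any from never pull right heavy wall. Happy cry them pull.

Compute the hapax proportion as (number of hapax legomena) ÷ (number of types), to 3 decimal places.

0.649

Frequencies: pull:9, my:3, chair:3, like:3, good:2, carry:2, false:2, wet:2, right:2, wall:2, cry:2, push:2, from:2, night:1, mountain:1, day:1, her:1, table:1, apple:1, park:1, … (17 more, each freq 1)
Hapax count = 24; type count = 37.
Ratio = 24 / 37 = 0.649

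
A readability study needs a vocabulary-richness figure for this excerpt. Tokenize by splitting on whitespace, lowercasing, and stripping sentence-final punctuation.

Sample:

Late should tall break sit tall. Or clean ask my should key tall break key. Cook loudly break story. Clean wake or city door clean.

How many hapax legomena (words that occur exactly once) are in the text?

10

Frequencies: tall:3, break:3, clean:3, should:2, or:2, key:2, late:1, sit:1, ask:1, my:1, cook:1, loudly:1, story:1, wake:1, city:1, door:1
Hapax (freq=1): ask, city, cook, door, late, loudly, my, sit, story, wake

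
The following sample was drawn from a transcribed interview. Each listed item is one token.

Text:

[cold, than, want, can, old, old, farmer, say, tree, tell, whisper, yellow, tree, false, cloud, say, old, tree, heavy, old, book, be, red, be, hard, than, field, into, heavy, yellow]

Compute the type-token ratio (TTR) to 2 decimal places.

N = 30 tokens, V = 20 types.
TTR = V / N = 20 / 30 = 0.67

0.67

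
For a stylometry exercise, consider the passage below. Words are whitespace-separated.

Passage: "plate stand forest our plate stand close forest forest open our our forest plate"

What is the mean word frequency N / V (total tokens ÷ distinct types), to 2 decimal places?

N = 14 tokens, V = 6 types.
Mean frequency = N / V = 14 / 6 = 2.33

2.33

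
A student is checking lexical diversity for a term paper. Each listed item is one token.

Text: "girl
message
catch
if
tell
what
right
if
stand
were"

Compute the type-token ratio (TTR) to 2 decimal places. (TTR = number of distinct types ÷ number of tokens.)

0.90

N = 10 tokens, V = 9 types.
TTR = V / N = 9 / 10 = 0.90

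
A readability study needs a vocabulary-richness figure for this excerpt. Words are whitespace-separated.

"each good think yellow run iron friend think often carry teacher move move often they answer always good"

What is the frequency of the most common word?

Frequencies: good:2, think:2, often:2, move:2, each:1, yellow:1, run:1, iron:1, friend:1, carry:1, teacher:1, they:1, answer:1, always:1
Most common: 'good' with frequency 2.

2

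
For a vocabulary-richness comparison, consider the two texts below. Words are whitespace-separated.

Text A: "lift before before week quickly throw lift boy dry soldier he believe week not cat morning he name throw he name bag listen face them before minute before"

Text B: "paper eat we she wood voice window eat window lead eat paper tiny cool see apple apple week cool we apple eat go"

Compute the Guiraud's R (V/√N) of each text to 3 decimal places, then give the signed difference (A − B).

A: V=19, N=28, R=3.591
B: V=14, N=23, R=2.919
Difference = 3.591 − 2.919 = 0.672

0.672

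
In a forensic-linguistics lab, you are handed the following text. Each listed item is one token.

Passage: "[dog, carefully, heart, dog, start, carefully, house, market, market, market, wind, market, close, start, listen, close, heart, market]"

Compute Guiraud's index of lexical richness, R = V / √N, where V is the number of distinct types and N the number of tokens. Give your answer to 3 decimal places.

2.121

N = 18, V = 9.
√N = 4.242641
R = 9 / 4.242641 = 2.121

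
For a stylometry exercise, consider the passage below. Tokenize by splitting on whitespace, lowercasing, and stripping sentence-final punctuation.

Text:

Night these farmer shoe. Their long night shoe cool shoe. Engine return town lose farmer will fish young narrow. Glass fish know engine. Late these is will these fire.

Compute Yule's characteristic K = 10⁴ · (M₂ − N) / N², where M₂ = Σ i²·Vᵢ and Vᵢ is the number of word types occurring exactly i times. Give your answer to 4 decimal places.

261.5933

Frequencies: these:3, shoe:3, night:2, farmer:2, engine:2, will:2, fish:2, their:1, long:1, cool:1, return:1, town:1, lose:1, young:1, narrow:1, glass:1, know:1, late:1, is:1, fire:1
N = 29. Frequency spectrum: V_1=13, V_2=5, V_3=2
M₂ = 1²·13 + 2²·5 + 3²·2 = 51
K = 10000 × (51 − 29) / 29² = 261.5933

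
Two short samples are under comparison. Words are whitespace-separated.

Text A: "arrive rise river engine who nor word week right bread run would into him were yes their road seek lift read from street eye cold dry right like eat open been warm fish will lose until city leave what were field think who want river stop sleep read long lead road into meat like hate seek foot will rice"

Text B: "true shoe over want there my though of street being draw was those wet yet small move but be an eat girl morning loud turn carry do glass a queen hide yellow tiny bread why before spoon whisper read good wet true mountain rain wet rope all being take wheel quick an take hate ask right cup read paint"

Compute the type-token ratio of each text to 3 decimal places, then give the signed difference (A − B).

TTR(A) = 49/59 = 0.831
TTR(B) = 52/59 = 0.881
Difference = 0.831 − 0.881 = -0.050

-0.050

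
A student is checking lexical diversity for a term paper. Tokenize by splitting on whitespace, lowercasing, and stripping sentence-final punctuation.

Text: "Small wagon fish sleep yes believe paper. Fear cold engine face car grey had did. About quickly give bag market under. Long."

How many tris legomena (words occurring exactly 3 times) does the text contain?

0

Frequencies: small:1, wagon:1, fish:1, sleep:1, yes:1, believe:1, paper:1, fear:1, cold:1, engine:1, face:1, car:1, grey:1, had:1, did:1, about:1, quickly:1, give:1, bag:1, market:1, … (2 more, each freq 1)
Words with frequency 3: (none)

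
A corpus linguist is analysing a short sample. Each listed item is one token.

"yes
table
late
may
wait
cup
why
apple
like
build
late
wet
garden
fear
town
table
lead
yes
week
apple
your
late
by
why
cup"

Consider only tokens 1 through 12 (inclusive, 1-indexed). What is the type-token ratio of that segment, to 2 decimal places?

Segment tokens 1–12: yes, table, late, may, wait, cup, why, apple, like, build, late, wet
Segment N = 12, segment V = 11.
TTR = 11 / 12 = 0.92

0.92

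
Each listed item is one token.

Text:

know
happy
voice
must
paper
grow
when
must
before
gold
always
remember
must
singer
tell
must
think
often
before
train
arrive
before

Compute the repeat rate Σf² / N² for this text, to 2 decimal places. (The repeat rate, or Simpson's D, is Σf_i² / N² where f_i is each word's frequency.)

Frequencies: must:4, before:3, know:1, happy:1, voice:1, paper:1, grow:1, when:1, gold:1, always:1, remember:1, singer:1, tell:1, think:1, often:1, train:1, arrive:1
Σf² = 40; N² = 484
Repeat rate = 40 / 484 = 0.08

0.08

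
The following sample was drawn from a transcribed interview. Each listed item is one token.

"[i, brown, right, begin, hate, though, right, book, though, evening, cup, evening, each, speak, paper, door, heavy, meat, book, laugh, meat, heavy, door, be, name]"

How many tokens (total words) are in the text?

Tokens: i, brown, right, begin, hate, though, right, book, though, evening, cup, evening, each, speak, paper, door, heavy, meat, book, laugh, meat, heavy, door, be, name
N = 25

25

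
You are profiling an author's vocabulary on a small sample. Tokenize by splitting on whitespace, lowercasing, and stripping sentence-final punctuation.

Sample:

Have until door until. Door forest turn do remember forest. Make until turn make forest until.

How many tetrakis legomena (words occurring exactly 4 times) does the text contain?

1

Frequencies: until:4, forest:3, door:2, turn:2, make:2, have:1, do:1, remember:1
Words with frequency 4: until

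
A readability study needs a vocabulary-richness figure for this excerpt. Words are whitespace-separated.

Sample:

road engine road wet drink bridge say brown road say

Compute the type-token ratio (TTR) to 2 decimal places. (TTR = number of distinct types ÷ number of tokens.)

N = 10 tokens, V = 7 types.
TTR = V / N = 7 / 10 = 0.70

0.70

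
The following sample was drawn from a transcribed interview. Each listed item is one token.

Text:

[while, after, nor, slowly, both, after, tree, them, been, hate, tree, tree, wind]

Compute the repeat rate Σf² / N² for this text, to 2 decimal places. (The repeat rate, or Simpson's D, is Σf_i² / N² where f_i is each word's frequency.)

0.12

Frequencies: tree:3, after:2, while:1, nor:1, slowly:1, both:1, them:1, been:1, hate:1, wind:1
Σf² = 21; N² = 169
Repeat rate = 21 / 169 = 0.12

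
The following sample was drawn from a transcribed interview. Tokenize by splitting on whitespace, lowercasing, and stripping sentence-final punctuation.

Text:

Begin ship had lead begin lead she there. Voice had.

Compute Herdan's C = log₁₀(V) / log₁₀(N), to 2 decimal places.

N = 10, V = 7.
log₁₀(V) = 0.845098, log₁₀(N) = 1.000000
C = 0.845098 / 1.000000 = 0.85

0.85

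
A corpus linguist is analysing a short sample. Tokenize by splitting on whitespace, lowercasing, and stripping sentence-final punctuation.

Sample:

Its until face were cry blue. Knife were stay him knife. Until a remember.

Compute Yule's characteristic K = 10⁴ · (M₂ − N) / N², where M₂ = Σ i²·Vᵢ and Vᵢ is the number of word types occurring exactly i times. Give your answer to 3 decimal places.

Frequencies: until:2, were:2, knife:2, its:1, face:1, cry:1, blue:1, stay:1, him:1, a:1, remember:1
N = 14. Frequency spectrum: V_1=8, V_2=3
M₂ = 1²·8 + 2²·3 = 20
K = 10000 × (20 − 14) / 14² = 306.122

306.122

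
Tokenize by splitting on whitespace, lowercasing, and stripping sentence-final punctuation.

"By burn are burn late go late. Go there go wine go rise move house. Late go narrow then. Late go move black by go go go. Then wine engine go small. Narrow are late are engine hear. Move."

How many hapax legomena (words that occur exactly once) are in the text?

Frequencies: go:10, late:5, are:3, move:3, by:2, burn:2, wine:2, narrow:2, then:2, engine:2, there:1, rise:1, house:1, black:1, small:1, hear:1
Hapax (freq=1): black, hear, house, rise, small, there

6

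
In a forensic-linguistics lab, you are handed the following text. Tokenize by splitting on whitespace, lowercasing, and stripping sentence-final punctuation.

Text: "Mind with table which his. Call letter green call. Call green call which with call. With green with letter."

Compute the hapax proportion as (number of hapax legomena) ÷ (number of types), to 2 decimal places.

Frequencies: call:5, with:4, green:3, which:2, letter:2, mind:1, table:1, his:1
Hapax count = 3; type count = 8.
Ratio = 3 / 8 = 0.38

0.38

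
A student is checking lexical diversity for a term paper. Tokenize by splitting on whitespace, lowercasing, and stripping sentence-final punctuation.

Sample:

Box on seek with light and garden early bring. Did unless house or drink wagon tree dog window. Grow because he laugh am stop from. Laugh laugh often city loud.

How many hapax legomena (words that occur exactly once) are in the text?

Frequencies: laugh:3, box:1, on:1, seek:1, with:1, light:1, and:1, garden:1, early:1, bring:1, did:1, unless:1, house:1, or:1, drink:1, wagon:1, tree:1, dog:1, window:1, grow:1, … (8 more, each freq 1)
Hapax (freq=1): am, and, because, box, bring, city, did, dog, drink, early, from, garden, grow, he, house, light, loud, often, on, or, seek, stop, tree, unless, wagon, window, with

27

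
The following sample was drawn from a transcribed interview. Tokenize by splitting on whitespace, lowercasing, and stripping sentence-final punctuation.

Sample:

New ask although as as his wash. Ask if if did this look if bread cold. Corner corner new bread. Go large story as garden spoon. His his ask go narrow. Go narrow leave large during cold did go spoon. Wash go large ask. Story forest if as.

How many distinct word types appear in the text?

22

Distinct types: {although, as, ask, bread, cold, corner, did, during, forest, garden, go, his, if, large, leave, look, narrow, new, spoon, story, this, wash}
V = 22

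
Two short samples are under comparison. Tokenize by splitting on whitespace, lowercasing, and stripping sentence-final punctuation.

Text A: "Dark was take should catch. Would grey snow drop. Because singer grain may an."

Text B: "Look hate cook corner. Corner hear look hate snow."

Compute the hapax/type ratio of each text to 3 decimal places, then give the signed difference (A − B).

0.500

A: hapax=14, V=14, ratio=1.000
B: hapax=3, V=6, ratio=0.500
Difference = 1.000 − 0.500 = 0.500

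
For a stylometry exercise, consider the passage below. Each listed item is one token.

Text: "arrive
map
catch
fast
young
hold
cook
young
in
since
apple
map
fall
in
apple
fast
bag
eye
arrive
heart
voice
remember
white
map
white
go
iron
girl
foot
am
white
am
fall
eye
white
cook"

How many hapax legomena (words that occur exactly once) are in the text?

Frequencies: white:4, map:3, arrive:2, fast:2, young:2, cook:2, in:2, apple:2, fall:2, eye:2, am:2, catch:1, hold:1, since:1, bag:1, heart:1, voice:1, remember:1, go:1, iron:1, … (2 more, each freq 1)
Hapax (freq=1): bag, catch, foot, girl, go, heart, hold, iron, remember, since, voice

11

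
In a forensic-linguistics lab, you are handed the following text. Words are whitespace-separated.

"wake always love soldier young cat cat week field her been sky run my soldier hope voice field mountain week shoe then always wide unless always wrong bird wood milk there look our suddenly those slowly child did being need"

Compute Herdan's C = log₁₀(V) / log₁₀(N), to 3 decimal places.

0.956

N = 40, V = 34.
log₁₀(V) = 1.531479, log₁₀(N) = 1.602060
C = 1.531479 / 1.602060 = 0.956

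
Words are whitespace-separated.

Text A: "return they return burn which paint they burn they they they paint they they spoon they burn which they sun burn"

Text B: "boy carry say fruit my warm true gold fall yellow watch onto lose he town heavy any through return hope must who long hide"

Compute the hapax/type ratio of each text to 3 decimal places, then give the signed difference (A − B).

A: hapax=2, V=7, ratio=0.286
B: hapax=24, V=24, ratio=1.000
Difference = 0.286 − 1.000 = -0.714

-0.714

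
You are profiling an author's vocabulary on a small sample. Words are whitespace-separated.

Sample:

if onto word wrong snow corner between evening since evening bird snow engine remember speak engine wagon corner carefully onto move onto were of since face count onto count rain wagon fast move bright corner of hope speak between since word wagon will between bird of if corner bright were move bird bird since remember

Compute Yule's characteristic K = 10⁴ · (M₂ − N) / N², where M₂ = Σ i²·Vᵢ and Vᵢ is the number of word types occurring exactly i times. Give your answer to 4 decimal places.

304.1322

Frequencies: onto:4, corner:4, since:4, bird:4, between:3, wagon:3, move:3, of:3, if:2, word:2, snow:2, evening:2, engine:2, remember:2, speak:2, were:2, count:2, bright:2, wrong:1, carefully:1, … (5 more, each freq 1)
N = 55. Frequency spectrum: V_1=7, V_2=10, V_3=4, V_4=4
M₂ = 1²·7 + 2²·10 + 3²·4 + 4²·4 = 147
K = 10000 × (147 − 55) / 55² = 304.1322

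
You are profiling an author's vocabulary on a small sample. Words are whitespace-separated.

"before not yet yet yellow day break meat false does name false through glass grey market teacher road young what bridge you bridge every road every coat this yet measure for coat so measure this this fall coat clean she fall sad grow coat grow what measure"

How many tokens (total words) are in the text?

47

Tokens: before, not, yet, yet, yellow, day, break, meat, false, does, name, false, through, glass, grey, market, teacher, road, young, what, bridge, you, bridge, every, road, every, coat, this, yet, measure, for, coat, so, measure, this, this, fall, coat, clean, she, fall, sad, grow, coat, grow, what, measure
N = 47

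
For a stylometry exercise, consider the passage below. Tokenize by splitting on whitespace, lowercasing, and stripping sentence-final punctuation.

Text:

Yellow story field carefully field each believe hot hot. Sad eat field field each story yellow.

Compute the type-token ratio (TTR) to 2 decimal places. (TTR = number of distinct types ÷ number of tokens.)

N = 16 tokens, V = 9 types.
TTR = V / N = 9 / 16 = 0.56

0.56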